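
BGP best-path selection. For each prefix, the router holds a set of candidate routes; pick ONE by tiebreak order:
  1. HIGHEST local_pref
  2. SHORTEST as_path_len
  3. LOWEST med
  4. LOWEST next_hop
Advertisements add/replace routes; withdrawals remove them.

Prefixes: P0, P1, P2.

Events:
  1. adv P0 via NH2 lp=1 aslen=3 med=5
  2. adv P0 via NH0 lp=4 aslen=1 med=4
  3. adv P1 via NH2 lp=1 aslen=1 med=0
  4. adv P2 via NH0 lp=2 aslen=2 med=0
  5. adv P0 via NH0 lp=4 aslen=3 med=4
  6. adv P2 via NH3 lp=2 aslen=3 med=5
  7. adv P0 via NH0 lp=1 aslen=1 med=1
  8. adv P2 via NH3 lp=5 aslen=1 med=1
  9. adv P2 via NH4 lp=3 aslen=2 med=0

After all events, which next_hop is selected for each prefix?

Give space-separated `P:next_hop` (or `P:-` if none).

Op 1: best P0=NH2 P1=- P2=-
Op 2: best P0=NH0 P1=- P2=-
Op 3: best P0=NH0 P1=NH2 P2=-
Op 4: best P0=NH0 P1=NH2 P2=NH0
Op 5: best P0=NH0 P1=NH2 P2=NH0
Op 6: best P0=NH0 P1=NH2 P2=NH0
Op 7: best P0=NH0 P1=NH2 P2=NH0
Op 8: best P0=NH0 P1=NH2 P2=NH3
Op 9: best P0=NH0 P1=NH2 P2=NH3

Answer: P0:NH0 P1:NH2 P2:NH3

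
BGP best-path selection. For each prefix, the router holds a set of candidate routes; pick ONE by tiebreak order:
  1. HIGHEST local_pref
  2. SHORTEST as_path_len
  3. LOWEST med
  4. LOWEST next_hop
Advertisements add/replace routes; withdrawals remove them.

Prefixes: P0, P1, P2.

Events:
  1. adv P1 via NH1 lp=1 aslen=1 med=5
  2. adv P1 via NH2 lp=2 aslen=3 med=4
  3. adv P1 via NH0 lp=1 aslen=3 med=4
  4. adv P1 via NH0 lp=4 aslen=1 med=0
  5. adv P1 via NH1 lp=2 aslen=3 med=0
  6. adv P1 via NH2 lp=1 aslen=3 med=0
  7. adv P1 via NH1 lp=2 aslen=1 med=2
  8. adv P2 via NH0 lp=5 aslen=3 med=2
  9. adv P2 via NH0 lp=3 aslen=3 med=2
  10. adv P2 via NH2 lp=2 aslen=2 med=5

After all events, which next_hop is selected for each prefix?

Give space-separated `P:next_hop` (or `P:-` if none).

Op 1: best P0=- P1=NH1 P2=-
Op 2: best P0=- P1=NH2 P2=-
Op 3: best P0=- P1=NH2 P2=-
Op 4: best P0=- P1=NH0 P2=-
Op 5: best P0=- P1=NH0 P2=-
Op 6: best P0=- P1=NH0 P2=-
Op 7: best P0=- P1=NH0 P2=-
Op 8: best P0=- P1=NH0 P2=NH0
Op 9: best P0=- P1=NH0 P2=NH0
Op 10: best P0=- P1=NH0 P2=NH0

Answer: P0:- P1:NH0 P2:NH0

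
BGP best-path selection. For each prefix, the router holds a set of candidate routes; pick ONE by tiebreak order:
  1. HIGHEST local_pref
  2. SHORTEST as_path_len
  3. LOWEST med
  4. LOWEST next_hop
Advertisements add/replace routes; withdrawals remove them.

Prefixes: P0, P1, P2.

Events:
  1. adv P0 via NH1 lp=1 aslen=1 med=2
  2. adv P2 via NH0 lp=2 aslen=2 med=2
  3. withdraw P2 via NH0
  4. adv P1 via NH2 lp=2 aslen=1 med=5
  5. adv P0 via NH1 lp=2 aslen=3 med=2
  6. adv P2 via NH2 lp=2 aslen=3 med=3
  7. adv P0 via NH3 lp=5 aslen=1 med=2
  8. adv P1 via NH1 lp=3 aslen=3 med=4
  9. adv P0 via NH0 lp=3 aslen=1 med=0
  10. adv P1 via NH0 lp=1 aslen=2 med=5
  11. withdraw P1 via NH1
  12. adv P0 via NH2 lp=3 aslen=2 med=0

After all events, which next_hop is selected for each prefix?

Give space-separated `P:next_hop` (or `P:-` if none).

Op 1: best P0=NH1 P1=- P2=-
Op 2: best P0=NH1 P1=- P2=NH0
Op 3: best P0=NH1 P1=- P2=-
Op 4: best P0=NH1 P1=NH2 P2=-
Op 5: best P0=NH1 P1=NH2 P2=-
Op 6: best P0=NH1 P1=NH2 P2=NH2
Op 7: best P0=NH3 P1=NH2 P2=NH2
Op 8: best P0=NH3 P1=NH1 P2=NH2
Op 9: best P0=NH3 P1=NH1 P2=NH2
Op 10: best P0=NH3 P1=NH1 P2=NH2
Op 11: best P0=NH3 P1=NH2 P2=NH2
Op 12: best P0=NH3 P1=NH2 P2=NH2

Answer: P0:NH3 P1:NH2 P2:NH2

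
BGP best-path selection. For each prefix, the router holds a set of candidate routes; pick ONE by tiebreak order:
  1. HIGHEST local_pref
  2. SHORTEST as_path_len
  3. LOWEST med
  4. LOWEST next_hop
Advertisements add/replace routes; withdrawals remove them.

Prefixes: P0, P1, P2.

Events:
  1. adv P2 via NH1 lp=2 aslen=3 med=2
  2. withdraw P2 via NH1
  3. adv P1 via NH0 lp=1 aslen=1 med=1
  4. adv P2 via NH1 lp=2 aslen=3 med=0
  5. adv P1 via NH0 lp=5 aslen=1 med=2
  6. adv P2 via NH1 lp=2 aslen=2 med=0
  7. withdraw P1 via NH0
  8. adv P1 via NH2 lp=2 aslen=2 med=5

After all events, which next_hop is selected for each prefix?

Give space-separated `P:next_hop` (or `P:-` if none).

Op 1: best P0=- P1=- P2=NH1
Op 2: best P0=- P1=- P2=-
Op 3: best P0=- P1=NH0 P2=-
Op 4: best P0=- P1=NH0 P2=NH1
Op 5: best P0=- P1=NH0 P2=NH1
Op 6: best P0=- P1=NH0 P2=NH1
Op 7: best P0=- P1=- P2=NH1
Op 8: best P0=- P1=NH2 P2=NH1

Answer: P0:- P1:NH2 P2:NH1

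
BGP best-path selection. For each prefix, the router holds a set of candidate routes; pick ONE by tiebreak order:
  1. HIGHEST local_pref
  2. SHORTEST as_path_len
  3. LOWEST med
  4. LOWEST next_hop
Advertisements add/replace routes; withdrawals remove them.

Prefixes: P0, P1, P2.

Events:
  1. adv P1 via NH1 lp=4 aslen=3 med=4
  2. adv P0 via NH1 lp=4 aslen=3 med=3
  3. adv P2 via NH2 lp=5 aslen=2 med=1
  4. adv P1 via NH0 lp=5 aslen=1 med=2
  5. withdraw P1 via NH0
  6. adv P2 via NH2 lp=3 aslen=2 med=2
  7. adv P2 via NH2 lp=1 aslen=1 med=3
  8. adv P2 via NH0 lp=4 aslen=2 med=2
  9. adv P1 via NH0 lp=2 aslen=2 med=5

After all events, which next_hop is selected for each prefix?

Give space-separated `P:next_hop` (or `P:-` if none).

Answer: P0:NH1 P1:NH1 P2:NH0

Derivation:
Op 1: best P0=- P1=NH1 P2=-
Op 2: best P0=NH1 P1=NH1 P2=-
Op 3: best P0=NH1 P1=NH1 P2=NH2
Op 4: best P0=NH1 P1=NH0 P2=NH2
Op 5: best P0=NH1 P1=NH1 P2=NH2
Op 6: best P0=NH1 P1=NH1 P2=NH2
Op 7: best P0=NH1 P1=NH1 P2=NH2
Op 8: best P0=NH1 P1=NH1 P2=NH0
Op 9: best P0=NH1 P1=NH1 P2=NH0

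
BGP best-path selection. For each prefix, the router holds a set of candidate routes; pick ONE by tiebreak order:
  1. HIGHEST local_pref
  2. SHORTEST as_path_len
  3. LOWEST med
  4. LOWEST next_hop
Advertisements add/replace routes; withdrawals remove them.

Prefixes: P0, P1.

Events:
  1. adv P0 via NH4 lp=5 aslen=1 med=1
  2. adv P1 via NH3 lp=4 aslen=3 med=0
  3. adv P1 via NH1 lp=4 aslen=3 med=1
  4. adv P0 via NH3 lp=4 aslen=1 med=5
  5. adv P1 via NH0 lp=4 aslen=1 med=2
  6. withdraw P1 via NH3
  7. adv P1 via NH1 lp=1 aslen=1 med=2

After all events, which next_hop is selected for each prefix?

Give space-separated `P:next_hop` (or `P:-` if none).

Answer: P0:NH4 P1:NH0

Derivation:
Op 1: best P0=NH4 P1=-
Op 2: best P0=NH4 P1=NH3
Op 3: best P0=NH4 P1=NH3
Op 4: best P0=NH4 P1=NH3
Op 5: best P0=NH4 P1=NH0
Op 6: best P0=NH4 P1=NH0
Op 7: best P0=NH4 P1=NH0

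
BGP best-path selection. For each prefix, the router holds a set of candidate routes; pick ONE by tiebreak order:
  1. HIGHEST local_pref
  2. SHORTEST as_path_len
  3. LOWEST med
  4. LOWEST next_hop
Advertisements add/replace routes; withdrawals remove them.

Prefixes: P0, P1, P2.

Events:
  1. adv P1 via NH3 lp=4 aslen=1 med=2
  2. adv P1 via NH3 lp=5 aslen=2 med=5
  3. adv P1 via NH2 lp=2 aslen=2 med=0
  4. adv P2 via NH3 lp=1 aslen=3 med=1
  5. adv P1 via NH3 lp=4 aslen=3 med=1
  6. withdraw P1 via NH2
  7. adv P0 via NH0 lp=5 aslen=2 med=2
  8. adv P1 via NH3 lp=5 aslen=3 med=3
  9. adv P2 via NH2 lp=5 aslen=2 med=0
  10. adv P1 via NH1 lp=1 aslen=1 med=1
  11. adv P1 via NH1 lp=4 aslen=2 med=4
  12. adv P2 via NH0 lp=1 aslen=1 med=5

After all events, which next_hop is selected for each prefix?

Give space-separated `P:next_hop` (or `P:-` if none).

Answer: P0:NH0 P1:NH3 P2:NH2

Derivation:
Op 1: best P0=- P1=NH3 P2=-
Op 2: best P0=- P1=NH3 P2=-
Op 3: best P0=- P1=NH3 P2=-
Op 4: best P0=- P1=NH3 P2=NH3
Op 5: best P0=- P1=NH3 P2=NH3
Op 6: best P0=- P1=NH3 P2=NH3
Op 7: best P0=NH0 P1=NH3 P2=NH3
Op 8: best P0=NH0 P1=NH3 P2=NH3
Op 9: best P0=NH0 P1=NH3 P2=NH2
Op 10: best P0=NH0 P1=NH3 P2=NH2
Op 11: best P0=NH0 P1=NH3 P2=NH2
Op 12: best P0=NH0 P1=NH3 P2=NH2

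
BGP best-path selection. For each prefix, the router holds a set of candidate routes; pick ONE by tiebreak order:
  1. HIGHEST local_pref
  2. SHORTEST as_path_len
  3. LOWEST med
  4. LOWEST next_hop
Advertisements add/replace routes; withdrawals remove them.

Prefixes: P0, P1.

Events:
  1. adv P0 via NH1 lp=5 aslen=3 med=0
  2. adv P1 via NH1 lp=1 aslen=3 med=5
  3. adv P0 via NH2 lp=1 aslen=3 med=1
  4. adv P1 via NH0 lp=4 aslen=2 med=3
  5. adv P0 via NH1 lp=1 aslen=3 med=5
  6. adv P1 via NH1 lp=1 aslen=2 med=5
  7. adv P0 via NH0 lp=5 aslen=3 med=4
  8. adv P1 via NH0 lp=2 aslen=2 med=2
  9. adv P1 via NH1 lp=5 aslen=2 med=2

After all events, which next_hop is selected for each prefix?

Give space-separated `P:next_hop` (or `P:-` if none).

Op 1: best P0=NH1 P1=-
Op 2: best P0=NH1 P1=NH1
Op 3: best P0=NH1 P1=NH1
Op 4: best P0=NH1 P1=NH0
Op 5: best P0=NH2 P1=NH0
Op 6: best P0=NH2 P1=NH0
Op 7: best P0=NH0 P1=NH0
Op 8: best P0=NH0 P1=NH0
Op 9: best P0=NH0 P1=NH1

Answer: P0:NH0 P1:NH1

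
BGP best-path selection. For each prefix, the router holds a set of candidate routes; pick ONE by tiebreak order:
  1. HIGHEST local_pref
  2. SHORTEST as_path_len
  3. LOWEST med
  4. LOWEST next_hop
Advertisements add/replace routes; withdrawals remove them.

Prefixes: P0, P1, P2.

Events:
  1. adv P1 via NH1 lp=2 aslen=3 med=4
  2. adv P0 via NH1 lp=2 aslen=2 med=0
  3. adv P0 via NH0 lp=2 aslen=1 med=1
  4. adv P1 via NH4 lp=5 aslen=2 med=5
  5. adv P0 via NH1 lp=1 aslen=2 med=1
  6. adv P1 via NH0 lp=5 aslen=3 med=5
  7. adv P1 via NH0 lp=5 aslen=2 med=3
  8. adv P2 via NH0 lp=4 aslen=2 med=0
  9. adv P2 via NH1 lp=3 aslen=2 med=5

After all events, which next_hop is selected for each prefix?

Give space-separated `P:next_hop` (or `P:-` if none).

Answer: P0:NH0 P1:NH0 P2:NH0

Derivation:
Op 1: best P0=- P1=NH1 P2=-
Op 2: best P0=NH1 P1=NH1 P2=-
Op 3: best P0=NH0 P1=NH1 P2=-
Op 4: best P0=NH0 P1=NH4 P2=-
Op 5: best P0=NH0 P1=NH4 P2=-
Op 6: best P0=NH0 P1=NH4 P2=-
Op 7: best P0=NH0 P1=NH0 P2=-
Op 8: best P0=NH0 P1=NH0 P2=NH0
Op 9: best P0=NH0 P1=NH0 P2=NH0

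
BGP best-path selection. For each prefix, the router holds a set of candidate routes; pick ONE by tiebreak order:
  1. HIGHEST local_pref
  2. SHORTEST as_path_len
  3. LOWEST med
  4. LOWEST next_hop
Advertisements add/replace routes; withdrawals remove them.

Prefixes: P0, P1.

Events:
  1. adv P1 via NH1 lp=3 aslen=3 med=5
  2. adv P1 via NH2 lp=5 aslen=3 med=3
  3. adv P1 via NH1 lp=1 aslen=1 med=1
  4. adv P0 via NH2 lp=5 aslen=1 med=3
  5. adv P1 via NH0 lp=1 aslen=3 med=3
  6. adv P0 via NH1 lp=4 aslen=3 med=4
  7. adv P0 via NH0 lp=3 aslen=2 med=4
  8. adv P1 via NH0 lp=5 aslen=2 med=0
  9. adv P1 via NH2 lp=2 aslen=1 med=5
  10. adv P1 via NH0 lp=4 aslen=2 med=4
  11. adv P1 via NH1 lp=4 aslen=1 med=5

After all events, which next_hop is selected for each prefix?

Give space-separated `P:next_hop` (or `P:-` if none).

Answer: P0:NH2 P1:NH1

Derivation:
Op 1: best P0=- P1=NH1
Op 2: best P0=- P1=NH2
Op 3: best P0=- P1=NH2
Op 4: best P0=NH2 P1=NH2
Op 5: best P0=NH2 P1=NH2
Op 6: best P0=NH2 P1=NH2
Op 7: best P0=NH2 P1=NH2
Op 8: best P0=NH2 P1=NH0
Op 9: best P0=NH2 P1=NH0
Op 10: best P0=NH2 P1=NH0
Op 11: best P0=NH2 P1=NH1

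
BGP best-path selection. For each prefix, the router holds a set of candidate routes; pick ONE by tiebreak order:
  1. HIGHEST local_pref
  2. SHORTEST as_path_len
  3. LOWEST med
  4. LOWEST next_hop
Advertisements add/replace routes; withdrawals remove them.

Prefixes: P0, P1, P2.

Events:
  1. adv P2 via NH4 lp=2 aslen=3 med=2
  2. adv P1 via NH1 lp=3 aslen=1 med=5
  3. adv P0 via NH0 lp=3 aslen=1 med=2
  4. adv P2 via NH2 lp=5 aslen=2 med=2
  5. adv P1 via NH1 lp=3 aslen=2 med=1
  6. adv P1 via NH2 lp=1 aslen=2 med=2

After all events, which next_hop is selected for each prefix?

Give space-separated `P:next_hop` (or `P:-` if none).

Op 1: best P0=- P1=- P2=NH4
Op 2: best P0=- P1=NH1 P2=NH4
Op 3: best P0=NH0 P1=NH1 P2=NH4
Op 4: best P0=NH0 P1=NH1 P2=NH2
Op 5: best P0=NH0 P1=NH1 P2=NH2
Op 6: best P0=NH0 P1=NH1 P2=NH2

Answer: P0:NH0 P1:NH1 P2:NH2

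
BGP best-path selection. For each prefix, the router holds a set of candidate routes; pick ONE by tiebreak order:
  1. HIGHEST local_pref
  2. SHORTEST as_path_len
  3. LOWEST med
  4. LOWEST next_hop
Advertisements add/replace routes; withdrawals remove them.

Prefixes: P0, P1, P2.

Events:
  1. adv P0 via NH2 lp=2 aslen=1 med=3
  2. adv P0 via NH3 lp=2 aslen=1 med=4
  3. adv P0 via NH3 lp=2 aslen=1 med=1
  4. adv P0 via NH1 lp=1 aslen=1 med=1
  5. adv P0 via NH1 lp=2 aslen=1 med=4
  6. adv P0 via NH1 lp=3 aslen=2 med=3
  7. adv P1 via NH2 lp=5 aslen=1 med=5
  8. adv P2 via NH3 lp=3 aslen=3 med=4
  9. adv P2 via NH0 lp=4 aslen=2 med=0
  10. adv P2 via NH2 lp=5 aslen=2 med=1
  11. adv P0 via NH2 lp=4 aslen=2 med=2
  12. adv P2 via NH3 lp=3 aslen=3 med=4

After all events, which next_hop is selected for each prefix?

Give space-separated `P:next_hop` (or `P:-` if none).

Answer: P0:NH2 P1:NH2 P2:NH2

Derivation:
Op 1: best P0=NH2 P1=- P2=-
Op 2: best P0=NH2 P1=- P2=-
Op 3: best P0=NH3 P1=- P2=-
Op 4: best P0=NH3 P1=- P2=-
Op 5: best P0=NH3 P1=- P2=-
Op 6: best P0=NH1 P1=- P2=-
Op 7: best P0=NH1 P1=NH2 P2=-
Op 8: best P0=NH1 P1=NH2 P2=NH3
Op 9: best P0=NH1 P1=NH2 P2=NH0
Op 10: best P0=NH1 P1=NH2 P2=NH2
Op 11: best P0=NH2 P1=NH2 P2=NH2
Op 12: best P0=NH2 P1=NH2 P2=NH2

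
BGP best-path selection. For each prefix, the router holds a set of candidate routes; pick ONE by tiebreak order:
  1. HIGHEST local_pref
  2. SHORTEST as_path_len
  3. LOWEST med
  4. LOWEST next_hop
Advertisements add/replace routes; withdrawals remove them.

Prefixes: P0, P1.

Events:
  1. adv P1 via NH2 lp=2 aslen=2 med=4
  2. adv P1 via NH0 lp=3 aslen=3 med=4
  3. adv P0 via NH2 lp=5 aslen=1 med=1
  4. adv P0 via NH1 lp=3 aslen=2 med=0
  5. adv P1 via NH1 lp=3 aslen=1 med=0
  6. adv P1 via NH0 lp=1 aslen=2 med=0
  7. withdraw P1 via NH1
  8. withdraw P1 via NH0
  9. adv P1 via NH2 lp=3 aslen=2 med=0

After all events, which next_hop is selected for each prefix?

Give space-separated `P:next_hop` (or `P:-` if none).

Answer: P0:NH2 P1:NH2

Derivation:
Op 1: best P0=- P1=NH2
Op 2: best P0=- P1=NH0
Op 3: best P0=NH2 P1=NH0
Op 4: best P0=NH2 P1=NH0
Op 5: best P0=NH2 P1=NH1
Op 6: best P0=NH2 P1=NH1
Op 7: best P0=NH2 P1=NH2
Op 8: best P0=NH2 P1=NH2
Op 9: best P0=NH2 P1=NH2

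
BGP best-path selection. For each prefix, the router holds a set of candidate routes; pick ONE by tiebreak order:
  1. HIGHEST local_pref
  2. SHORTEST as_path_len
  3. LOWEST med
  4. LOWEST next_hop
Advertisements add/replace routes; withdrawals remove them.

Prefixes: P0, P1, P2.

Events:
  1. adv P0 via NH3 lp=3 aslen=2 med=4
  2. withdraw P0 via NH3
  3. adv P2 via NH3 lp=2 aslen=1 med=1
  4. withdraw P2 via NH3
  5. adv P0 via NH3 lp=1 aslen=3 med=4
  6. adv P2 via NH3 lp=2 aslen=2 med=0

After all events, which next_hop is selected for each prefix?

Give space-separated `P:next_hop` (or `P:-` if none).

Op 1: best P0=NH3 P1=- P2=-
Op 2: best P0=- P1=- P2=-
Op 3: best P0=- P1=- P2=NH3
Op 4: best P0=- P1=- P2=-
Op 5: best P0=NH3 P1=- P2=-
Op 6: best P0=NH3 P1=- P2=NH3

Answer: P0:NH3 P1:- P2:NH3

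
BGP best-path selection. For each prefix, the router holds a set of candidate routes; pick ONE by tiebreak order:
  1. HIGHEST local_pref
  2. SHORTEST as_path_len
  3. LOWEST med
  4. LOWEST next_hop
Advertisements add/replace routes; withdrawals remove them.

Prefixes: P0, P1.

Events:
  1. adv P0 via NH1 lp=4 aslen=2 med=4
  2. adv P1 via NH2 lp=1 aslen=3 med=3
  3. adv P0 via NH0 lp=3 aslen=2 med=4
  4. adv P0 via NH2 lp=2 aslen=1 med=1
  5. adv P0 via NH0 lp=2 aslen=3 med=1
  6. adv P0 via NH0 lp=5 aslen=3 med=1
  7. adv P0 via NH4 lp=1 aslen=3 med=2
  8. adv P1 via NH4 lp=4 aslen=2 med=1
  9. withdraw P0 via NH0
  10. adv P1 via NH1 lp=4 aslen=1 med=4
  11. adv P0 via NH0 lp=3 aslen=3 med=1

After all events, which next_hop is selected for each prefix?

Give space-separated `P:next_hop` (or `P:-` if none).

Answer: P0:NH1 P1:NH1

Derivation:
Op 1: best P0=NH1 P1=-
Op 2: best P0=NH1 P1=NH2
Op 3: best P0=NH1 P1=NH2
Op 4: best P0=NH1 P1=NH2
Op 5: best P0=NH1 P1=NH2
Op 6: best P0=NH0 P1=NH2
Op 7: best P0=NH0 P1=NH2
Op 8: best P0=NH0 P1=NH4
Op 9: best P0=NH1 P1=NH4
Op 10: best P0=NH1 P1=NH1
Op 11: best P0=NH1 P1=NH1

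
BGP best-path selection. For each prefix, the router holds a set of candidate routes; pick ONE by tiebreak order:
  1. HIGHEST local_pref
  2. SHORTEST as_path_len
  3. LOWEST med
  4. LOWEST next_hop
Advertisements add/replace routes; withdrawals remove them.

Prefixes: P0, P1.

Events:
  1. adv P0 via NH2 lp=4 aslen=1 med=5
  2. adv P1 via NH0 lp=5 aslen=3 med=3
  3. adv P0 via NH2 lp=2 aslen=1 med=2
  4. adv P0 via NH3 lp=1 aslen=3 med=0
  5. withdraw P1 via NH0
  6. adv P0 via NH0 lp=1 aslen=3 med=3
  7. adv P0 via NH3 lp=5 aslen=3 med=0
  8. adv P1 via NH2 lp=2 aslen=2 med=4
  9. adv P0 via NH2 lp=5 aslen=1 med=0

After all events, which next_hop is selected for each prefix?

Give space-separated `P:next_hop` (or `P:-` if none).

Answer: P0:NH2 P1:NH2

Derivation:
Op 1: best P0=NH2 P1=-
Op 2: best P0=NH2 P1=NH0
Op 3: best P0=NH2 P1=NH0
Op 4: best P0=NH2 P1=NH0
Op 5: best P0=NH2 P1=-
Op 6: best P0=NH2 P1=-
Op 7: best P0=NH3 P1=-
Op 8: best P0=NH3 P1=NH2
Op 9: best P0=NH2 P1=NH2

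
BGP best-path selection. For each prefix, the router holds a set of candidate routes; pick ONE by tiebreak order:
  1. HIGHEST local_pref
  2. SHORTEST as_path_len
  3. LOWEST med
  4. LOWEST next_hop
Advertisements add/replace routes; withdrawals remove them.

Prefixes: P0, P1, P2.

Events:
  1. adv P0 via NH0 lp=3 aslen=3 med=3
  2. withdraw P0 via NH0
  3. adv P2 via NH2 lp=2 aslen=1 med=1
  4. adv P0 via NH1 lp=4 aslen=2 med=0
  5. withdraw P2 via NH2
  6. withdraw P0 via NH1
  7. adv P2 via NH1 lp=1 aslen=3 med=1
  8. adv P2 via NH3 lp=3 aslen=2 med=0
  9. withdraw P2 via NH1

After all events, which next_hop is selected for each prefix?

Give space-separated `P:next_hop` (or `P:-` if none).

Answer: P0:- P1:- P2:NH3

Derivation:
Op 1: best P0=NH0 P1=- P2=-
Op 2: best P0=- P1=- P2=-
Op 3: best P0=- P1=- P2=NH2
Op 4: best P0=NH1 P1=- P2=NH2
Op 5: best P0=NH1 P1=- P2=-
Op 6: best P0=- P1=- P2=-
Op 7: best P0=- P1=- P2=NH1
Op 8: best P0=- P1=- P2=NH3
Op 9: best P0=- P1=- P2=NH3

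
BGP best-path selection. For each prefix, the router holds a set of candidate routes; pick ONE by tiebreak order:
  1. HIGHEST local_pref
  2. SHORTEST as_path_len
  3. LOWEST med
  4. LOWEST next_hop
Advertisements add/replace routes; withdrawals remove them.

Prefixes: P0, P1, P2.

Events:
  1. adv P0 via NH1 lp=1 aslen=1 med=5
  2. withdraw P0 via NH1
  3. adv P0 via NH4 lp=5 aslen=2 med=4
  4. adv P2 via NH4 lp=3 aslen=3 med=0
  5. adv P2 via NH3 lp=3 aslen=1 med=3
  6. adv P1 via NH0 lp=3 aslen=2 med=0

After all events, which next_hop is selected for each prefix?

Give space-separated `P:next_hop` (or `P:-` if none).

Op 1: best P0=NH1 P1=- P2=-
Op 2: best P0=- P1=- P2=-
Op 3: best P0=NH4 P1=- P2=-
Op 4: best P0=NH4 P1=- P2=NH4
Op 5: best P0=NH4 P1=- P2=NH3
Op 6: best P0=NH4 P1=NH0 P2=NH3

Answer: P0:NH4 P1:NH0 P2:NH3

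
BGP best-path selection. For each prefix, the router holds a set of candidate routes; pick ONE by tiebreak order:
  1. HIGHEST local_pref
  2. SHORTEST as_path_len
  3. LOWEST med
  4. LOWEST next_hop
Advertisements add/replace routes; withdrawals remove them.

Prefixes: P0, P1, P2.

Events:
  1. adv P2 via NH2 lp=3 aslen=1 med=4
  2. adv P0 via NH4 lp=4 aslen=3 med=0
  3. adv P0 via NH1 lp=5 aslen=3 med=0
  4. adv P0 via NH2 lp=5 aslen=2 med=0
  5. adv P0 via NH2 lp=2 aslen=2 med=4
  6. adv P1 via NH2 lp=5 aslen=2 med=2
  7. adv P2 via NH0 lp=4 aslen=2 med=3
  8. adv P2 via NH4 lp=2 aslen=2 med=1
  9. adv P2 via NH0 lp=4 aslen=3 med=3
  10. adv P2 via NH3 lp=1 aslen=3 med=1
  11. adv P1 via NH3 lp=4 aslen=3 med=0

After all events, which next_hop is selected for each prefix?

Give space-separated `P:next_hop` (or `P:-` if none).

Op 1: best P0=- P1=- P2=NH2
Op 2: best P0=NH4 P1=- P2=NH2
Op 3: best P0=NH1 P1=- P2=NH2
Op 4: best P0=NH2 P1=- P2=NH2
Op 5: best P0=NH1 P1=- P2=NH2
Op 6: best P0=NH1 P1=NH2 P2=NH2
Op 7: best P0=NH1 P1=NH2 P2=NH0
Op 8: best P0=NH1 P1=NH2 P2=NH0
Op 9: best P0=NH1 P1=NH2 P2=NH0
Op 10: best P0=NH1 P1=NH2 P2=NH0
Op 11: best P0=NH1 P1=NH2 P2=NH0

Answer: P0:NH1 P1:NH2 P2:NH0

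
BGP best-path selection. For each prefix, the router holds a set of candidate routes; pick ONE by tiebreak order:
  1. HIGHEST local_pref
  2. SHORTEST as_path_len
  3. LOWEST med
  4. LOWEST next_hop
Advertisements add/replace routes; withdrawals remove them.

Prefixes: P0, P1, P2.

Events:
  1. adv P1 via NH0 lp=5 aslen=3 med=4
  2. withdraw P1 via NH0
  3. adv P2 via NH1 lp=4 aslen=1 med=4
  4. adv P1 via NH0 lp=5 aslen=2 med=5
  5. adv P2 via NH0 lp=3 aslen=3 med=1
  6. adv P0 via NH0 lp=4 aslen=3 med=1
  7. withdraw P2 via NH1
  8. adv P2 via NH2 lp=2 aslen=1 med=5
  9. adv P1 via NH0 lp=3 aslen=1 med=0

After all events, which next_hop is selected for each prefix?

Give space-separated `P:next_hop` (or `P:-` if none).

Op 1: best P0=- P1=NH0 P2=-
Op 2: best P0=- P1=- P2=-
Op 3: best P0=- P1=- P2=NH1
Op 4: best P0=- P1=NH0 P2=NH1
Op 5: best P0=- P1=NH0 P2=NH1
Op 6: best P0=NH0 P1=NH0 P2=NH1
Op 7: best P0=NH0 P1=NH0 P2=NH0
Op 8: best P0=NH0 P1=NH0 P2=NH0
Op 9: best P0=NH0 P1=NH0 P2=NH0

Answer: P0:NH0 P1:NH0 P2:NH0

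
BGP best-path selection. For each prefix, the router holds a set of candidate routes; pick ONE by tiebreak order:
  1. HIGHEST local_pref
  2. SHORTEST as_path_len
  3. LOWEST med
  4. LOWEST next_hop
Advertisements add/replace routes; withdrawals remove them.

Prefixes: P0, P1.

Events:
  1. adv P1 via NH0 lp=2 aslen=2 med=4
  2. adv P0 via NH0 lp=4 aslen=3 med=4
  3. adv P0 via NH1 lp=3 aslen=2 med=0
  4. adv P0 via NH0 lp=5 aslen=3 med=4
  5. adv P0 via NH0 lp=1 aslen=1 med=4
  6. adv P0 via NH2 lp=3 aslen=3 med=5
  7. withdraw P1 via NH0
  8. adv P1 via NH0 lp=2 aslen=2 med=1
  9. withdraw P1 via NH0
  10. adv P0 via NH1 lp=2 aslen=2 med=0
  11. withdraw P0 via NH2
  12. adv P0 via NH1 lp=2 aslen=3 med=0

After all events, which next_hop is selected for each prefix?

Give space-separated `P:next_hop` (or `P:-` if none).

Op 1: best P0=- P1=NH0
Op 2: best P0=NH0 P1=NH0
Op 3: best P0=NH0 P1=NH0
Op 4: best P0=NH0 P1=NH0
Op 5: best P0=NH1 P1=NH0
Op 6: best P0=NH1 P1=NH0
Op 7: best P0=NH1 P1=-
Op 8: best P0=NH1 P1=NH0
Op 9: best P0=NH1 P1=-
Op 10: best P0=NH2 P1=-
Op 11: best P0=NH1 P1=-
Op 12: best P0=NH1 P1=-

Answer: P0:NH1 P1:-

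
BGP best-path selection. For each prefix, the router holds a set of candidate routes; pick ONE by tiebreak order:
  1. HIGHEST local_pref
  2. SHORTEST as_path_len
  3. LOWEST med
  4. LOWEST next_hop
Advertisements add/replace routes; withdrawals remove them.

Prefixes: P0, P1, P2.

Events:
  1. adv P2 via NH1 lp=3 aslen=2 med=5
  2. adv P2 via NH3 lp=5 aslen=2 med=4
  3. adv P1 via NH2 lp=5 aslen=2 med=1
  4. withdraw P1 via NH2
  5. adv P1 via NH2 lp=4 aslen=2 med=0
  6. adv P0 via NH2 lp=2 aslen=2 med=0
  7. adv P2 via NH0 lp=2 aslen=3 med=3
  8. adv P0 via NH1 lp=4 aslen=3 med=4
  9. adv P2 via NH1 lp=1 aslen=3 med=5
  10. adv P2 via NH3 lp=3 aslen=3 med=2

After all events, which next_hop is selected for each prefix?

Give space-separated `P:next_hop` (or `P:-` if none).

Op 1: best P0=- P1=- P2=NH1
Op 2: best P0=- P1=- P2=NH3
Op 3: best P0=- P1=NH2 P2=NH3
Op 4: best P0=- P1=- P2=NH3
Op 5: best P0=- P1=NH2 P2=NH3
Op 6: best P0=NH2 P1=NH2 P2=NH3
Op 7: best P0=NH2 P1=NH2 P2=NH3
Op 8: best P0=NH1 P1=NH2 P2=NH3
Op 9: best P0=NH1 P1=NH2 P2=NH3
Op 10: best P0=NH1 P1=NH2 P2=NH3

Answer: P0:NH1 P1:NH2 P2:NH3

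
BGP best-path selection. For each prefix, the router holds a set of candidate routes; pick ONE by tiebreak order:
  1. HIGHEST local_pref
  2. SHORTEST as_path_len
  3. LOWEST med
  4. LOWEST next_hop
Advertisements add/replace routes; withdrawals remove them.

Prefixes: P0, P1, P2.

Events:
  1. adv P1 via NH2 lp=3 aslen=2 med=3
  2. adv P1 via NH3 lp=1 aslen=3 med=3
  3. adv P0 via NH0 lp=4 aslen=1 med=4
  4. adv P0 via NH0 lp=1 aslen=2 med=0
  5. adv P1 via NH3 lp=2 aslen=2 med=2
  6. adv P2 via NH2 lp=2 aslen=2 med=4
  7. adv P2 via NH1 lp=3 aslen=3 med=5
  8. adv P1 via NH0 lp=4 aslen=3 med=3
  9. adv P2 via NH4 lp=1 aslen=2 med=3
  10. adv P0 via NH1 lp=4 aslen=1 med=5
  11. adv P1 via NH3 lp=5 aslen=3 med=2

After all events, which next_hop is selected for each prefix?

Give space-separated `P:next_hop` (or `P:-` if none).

Op 1: best P0=- P1=NH2 P2=-
Op 2: best P0=- P1=NH2 P2=-
Op 3: best P0=NH0 P1=NH2 P2=-
Op 4: best P0=NH0 P1=NH2 P2=-
Op 5: best P0=NH0 P1=NH2 P2=-
Op 6: best P0=NH0 P1=NH2 P2=NH2
Op 7: best P0=NH0 P1=NH2 P2=NH1
Op 8: best P0=NH0 P1=NH0 P2=NH1
Op 9: best P0=NH0 P1=NH0 P2=NH1
Op 10: best P0=NH1 P1=NH0 P2=NH1
Op 11: best P0=NH1 P1=NH3 P2=NH1

Answer: P0:NH1 P1:NH3 P2:NH1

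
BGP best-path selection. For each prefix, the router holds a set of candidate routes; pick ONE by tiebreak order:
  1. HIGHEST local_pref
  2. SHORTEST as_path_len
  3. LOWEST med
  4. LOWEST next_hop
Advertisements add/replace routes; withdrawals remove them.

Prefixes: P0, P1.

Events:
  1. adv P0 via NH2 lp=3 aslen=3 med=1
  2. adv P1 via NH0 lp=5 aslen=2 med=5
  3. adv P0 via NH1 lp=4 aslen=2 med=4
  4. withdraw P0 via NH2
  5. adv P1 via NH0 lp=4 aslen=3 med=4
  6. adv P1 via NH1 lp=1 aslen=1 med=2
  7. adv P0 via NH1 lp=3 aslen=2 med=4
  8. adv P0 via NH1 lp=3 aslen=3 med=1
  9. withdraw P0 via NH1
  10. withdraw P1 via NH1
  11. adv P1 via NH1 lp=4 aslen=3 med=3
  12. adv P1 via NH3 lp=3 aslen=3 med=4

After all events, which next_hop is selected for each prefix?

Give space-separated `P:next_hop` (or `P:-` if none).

Answer: P0:- P1:NH1

Derivation:
Op 1: best P0=NH2 P1=-
Op 2: best P0=NH2 P1=NH0
Op 3: best P0=NH1 P1=NH0
Op 4: best P0=NH1 P1=NH0
Op 5: best P0=NH1 P1=NH0
Op 6: best P0=NH1 P1=NH0
Op 7: best P0=NH1 P1=NH0
Op 8: best P0=NH1 P1=NH0
Op 9: best P0=- P1=NH0
Op 10: best P0=- P1=NH0
Op 11: best P0=- P1=NH1
Op 12: best P0=- P1=NH1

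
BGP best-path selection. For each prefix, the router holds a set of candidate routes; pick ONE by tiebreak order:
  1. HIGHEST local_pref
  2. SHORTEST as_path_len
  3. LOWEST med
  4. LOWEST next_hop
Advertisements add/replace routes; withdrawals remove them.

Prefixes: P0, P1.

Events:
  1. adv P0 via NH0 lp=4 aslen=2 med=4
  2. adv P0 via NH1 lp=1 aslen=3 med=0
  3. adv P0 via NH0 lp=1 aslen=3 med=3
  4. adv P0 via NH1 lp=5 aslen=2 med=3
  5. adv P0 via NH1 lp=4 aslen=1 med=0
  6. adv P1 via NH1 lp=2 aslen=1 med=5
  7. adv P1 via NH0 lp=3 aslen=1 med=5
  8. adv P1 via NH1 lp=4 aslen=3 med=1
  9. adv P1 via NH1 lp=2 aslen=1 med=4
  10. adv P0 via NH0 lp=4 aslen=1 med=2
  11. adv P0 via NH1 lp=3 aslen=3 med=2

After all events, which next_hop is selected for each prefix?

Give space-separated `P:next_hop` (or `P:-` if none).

Op 1: best P0=NH0 P1=-
Op 2: best P0=NH0 P1=-
Op 3: best P0=NH1 P1=-
Op 4: best P0=NH1 P1=-
Op 5: best P0=NH1 P1=-
Op 6: best P0=NH1 P1=NH1
Op 7: best P0=NH1 P1=NH0
Op 8: best P0=NH1 P1=NH1
Op 9: best P0=NH1 P1=NH0
Op 10: best P0=NH1 P1=NH0
Op 11: best P0=NH0 P1=NH0

Answer: P0:NH0 P1:NH0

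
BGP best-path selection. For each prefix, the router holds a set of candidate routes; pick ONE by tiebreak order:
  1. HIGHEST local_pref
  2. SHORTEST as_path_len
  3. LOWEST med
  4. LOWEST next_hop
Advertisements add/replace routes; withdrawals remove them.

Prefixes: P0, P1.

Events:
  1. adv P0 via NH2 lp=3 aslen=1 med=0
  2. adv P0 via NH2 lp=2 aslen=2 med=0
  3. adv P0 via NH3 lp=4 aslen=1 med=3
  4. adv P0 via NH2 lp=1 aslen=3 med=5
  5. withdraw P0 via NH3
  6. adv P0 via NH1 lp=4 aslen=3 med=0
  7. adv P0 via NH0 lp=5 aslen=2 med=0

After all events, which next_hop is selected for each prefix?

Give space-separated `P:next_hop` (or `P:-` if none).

Answer: P0:NH0 P1:-

Derivation:
Op 1: best P0=NH2 P1=-
Op 2: best P0=NH2 P1=-
Op 3: best P0=NH3 P1=-
Op 4: best P0=NH3 P1=-
Op 5: best P0=NH2 P1=-
Op 6: best P0=NH1 P1=-
Op 7: best P0=NH0 P1=-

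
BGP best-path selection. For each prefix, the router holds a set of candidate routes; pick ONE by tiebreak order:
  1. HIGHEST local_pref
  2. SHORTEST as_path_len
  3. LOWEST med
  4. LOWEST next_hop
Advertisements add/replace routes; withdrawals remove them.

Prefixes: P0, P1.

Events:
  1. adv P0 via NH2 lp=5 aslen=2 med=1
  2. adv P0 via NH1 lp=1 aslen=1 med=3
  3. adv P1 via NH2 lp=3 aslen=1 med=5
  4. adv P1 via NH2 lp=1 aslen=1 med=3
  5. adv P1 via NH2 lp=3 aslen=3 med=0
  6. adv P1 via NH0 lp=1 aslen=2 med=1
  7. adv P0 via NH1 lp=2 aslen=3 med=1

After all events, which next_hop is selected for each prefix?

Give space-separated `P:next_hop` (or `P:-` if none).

Op 1: best P0=NH2 P1=-
Op 2: best P0=NH2 P1=-
Op 3: best P0=NH2 P1=NH2
Op 4: best P0=NH2 P1=NH2
Op 5: best P0=NH2 P1=NH2
Op 6: best P0=NH2 P1=NH2
Op 7: best P0=NH2 P1=NH2

Answer: P0:NH2 P1:NH2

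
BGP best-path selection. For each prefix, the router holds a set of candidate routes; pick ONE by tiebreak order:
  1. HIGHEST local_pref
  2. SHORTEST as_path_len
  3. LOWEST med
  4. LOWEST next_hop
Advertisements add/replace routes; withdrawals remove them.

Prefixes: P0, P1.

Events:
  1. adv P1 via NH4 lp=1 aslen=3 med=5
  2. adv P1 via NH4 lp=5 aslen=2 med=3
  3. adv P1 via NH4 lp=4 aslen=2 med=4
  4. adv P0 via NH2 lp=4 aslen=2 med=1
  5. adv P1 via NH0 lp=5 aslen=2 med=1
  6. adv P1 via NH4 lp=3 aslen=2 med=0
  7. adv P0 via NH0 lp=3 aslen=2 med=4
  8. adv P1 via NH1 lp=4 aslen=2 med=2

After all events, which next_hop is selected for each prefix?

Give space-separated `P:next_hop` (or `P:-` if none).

Answer: P0:NH2 P1:NH0

Derivation:
Op 1: best P0=- P1=NH4
Op 2: best P0=- P1=NH4
Op 3: best P0=- P1=NH4
Op 4: best P0=NH2 P1=NH4
Op 5: best P0=NH2 P1=NH0
Op 6: best P0=NH2 P1=NH0
Op 7: best P0=NH2 P1=NH0
Op 8: best P0=NH2 P1=NH0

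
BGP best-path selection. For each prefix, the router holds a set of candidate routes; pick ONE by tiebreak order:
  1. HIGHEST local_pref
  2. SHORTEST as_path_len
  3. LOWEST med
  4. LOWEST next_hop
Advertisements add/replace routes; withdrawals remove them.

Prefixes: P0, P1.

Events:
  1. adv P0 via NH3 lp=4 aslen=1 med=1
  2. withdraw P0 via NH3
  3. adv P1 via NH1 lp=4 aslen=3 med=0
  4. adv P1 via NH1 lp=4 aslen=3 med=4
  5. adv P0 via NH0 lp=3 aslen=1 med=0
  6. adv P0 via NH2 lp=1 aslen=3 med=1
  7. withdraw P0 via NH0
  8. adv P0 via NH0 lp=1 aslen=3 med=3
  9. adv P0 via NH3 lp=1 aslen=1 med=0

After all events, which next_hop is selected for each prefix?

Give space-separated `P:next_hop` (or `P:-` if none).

Answer: P0:NH3 P1:NH1

Derivation:
Op 1: best P0=NH3 P1=-
Op 2: best P0=- P1=-
Op 3: best P0=- P1=NH1
Op 4: best P0=- P1=NH1
Op 5: best P0=NH0 P1=NH1
Op 6: best P0=NH0 P1=NH1
Op 7: best P0=NH2 P1=NH1
Op 8: best P0=NH2 P1=NH1
Op 9: best P0=NH3 P1=NH1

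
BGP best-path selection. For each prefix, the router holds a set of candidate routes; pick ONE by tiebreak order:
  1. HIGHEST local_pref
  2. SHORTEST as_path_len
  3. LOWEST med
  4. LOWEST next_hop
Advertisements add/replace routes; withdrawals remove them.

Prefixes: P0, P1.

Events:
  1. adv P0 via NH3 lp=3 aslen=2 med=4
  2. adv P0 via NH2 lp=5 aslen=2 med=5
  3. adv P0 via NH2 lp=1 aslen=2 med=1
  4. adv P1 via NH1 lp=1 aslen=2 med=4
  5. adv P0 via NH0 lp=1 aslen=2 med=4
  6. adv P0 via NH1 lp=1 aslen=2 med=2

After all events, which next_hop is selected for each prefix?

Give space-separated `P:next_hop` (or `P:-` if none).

Answer: P0:NH3 P1:NH1

Derivation:
Op 1: best P0=NH3 P1=-
Op 2: best P0=NH2 P1=-
Op 3: best P0=NH3 P1=-
Op 4: best P0=NH3 P1=NH1
Op 5: best P0=NH3 P1=NH1
Op 6: best P0=NH3 P1=NH1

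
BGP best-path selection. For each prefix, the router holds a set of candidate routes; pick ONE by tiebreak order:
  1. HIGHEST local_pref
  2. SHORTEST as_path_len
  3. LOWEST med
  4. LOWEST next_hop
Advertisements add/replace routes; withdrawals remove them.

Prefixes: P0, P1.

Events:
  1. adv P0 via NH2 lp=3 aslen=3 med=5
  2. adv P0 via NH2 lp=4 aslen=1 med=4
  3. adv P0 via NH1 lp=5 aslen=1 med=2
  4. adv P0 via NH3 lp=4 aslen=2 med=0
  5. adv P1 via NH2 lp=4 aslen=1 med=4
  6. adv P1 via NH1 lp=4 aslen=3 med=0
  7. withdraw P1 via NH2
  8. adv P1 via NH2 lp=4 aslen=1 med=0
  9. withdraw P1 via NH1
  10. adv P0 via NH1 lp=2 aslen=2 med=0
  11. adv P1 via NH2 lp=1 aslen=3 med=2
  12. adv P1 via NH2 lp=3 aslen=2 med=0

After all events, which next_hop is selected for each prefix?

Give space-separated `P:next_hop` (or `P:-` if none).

Op 1: best P0=NH2 P1=-
Op 2: best P0=NH2 P1=-
Op 3: best P0=NH1 P1=-
Op 4: best P0=NH1 P1=-
Op 5: best P0=NH1 P1=NH2
Op 6: best P0=NH1 P1=NH2
Op 7: best P0=NH1 P1=NH1
Op 8: best P0=NH1 P1=NH2
Op 9: best P0=NH1 P1=NH2
Op 10: best P0=NH2 P1=NH2
Op 11: best P0=NH2 P1=NH2
Op 12: best P0=NH2 P1=NH2

Answer: P0:NH2 P1:NH2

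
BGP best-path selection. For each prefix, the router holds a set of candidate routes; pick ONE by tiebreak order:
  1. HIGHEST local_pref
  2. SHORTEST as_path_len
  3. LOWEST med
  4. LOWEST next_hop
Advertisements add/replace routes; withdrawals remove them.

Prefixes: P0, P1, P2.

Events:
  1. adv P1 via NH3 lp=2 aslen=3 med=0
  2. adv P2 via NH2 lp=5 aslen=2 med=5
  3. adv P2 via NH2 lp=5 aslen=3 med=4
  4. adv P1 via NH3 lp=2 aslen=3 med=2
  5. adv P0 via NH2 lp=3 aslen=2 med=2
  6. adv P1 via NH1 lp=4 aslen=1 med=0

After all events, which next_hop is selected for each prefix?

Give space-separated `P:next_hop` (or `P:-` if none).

Op 1: best P0=- P1=NH3 P2=-
Op 2: best P0=- P1=NH3 P2=NH2
Op 3: best P0=- P1=NH3 P2=NH2
Op 4: best P0=- P1=NH3 P2=NH2
Op 5: best P0=NH2 P1=NH3 P2=NH2
Op 6: best P0=NH2 P1=NH1 P2=NH2

Answer: P0:NH2 P1:NH1 P2:NH2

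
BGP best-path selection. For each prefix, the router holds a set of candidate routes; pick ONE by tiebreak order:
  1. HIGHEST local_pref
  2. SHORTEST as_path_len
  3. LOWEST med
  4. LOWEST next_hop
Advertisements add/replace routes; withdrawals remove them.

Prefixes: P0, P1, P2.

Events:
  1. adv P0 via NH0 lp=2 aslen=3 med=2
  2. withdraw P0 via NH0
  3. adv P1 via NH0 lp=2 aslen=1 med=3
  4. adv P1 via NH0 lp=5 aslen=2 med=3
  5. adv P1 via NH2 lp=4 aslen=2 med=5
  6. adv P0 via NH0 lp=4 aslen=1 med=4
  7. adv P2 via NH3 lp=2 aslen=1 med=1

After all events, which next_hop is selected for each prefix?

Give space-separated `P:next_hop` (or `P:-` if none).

Op 1: best P0=NH0 P1=- P2=-
Op 2: best P0=- P1=- P2=-
Op 3: best P0=- P1=NH0 P2=-
Op 4: best P0=- P1=NH0 P2=-
Op 5: best P0=- P1=NH0 P2=-
Op 6: best P0=NH0 P1=NH0 P2=-
Op 7: best P0=NH0 P1=NH0 P2=NH3

Answer: P0:NH0 P1:NH0 P2:NH3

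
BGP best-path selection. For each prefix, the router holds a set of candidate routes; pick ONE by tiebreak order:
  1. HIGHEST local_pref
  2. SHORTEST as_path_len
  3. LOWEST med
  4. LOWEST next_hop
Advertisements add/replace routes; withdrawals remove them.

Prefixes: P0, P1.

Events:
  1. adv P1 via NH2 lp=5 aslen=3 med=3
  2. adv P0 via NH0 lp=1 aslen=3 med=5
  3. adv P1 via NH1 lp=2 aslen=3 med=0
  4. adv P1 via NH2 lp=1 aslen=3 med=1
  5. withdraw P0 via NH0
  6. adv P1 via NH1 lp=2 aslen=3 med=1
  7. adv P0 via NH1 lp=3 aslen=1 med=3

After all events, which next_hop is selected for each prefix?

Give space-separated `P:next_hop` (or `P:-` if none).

Op 1: best P0=- P1=NH2
Op 2: best P0=NH0 P1=NH2
Op 3: best P0=NH0 P1=NH2
Op 4: best P0=NH0 P1=NH1
Op 5: best P0=- P1=NH1
Op 6: best P0=- P1=NH1
Op 7: best P0=NH1 P1=NH1

Answer: P0:NH1 P1:NH1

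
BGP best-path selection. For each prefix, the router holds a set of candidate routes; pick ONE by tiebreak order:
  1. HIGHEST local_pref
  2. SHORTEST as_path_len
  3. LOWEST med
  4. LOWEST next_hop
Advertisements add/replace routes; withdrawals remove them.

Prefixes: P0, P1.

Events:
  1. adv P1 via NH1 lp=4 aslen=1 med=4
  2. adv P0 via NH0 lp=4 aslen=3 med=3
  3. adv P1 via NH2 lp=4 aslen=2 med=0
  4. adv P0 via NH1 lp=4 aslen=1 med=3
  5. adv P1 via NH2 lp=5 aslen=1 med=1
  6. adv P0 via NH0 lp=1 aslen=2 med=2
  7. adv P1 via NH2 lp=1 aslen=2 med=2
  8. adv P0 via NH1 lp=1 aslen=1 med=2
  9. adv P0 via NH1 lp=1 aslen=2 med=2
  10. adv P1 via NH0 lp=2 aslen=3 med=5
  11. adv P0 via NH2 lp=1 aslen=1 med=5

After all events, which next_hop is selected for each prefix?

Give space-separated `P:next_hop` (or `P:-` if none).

Answer: P0:NH2 P1:NH1

Derivation:
Op 1: best P0=- P1=NH1
Op 2: best P0=NH0 P1=NH1
Op 3: best P0=NH0 P1=NH1
Op 4: best P0=NH1 P1=NH1
Op 5: best P0=NH1 P1=NH2
Op 6: best P0=NH1 P1=NH2
Op 7: best P0=NH1 P1=NH1
Op 8: best P0=NH1 P1=NH1
Op 9: best P0=NH0 P1=NH1
Op 10: best P0=NH0 P1=NH1
Op 11: best P0=NH2 P1=NH1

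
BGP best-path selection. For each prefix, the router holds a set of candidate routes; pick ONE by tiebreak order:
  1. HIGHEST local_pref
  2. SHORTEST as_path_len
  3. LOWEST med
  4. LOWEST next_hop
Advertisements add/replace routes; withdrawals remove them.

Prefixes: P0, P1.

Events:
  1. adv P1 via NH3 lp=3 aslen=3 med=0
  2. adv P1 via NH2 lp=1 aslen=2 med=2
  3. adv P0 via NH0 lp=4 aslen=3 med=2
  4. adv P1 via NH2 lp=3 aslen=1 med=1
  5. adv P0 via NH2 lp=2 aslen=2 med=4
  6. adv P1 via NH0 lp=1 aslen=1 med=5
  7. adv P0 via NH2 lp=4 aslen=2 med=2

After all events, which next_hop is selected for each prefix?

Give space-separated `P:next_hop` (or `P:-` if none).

Op 1: best P0=- P1=NH3
Op 2: best P0=- P1=NH3
Op 3: best P0=NH0 P1=NH3
Op 4: best P0=NH0 P1=NH2
Op 5: best P0=NH0 P1=NH2
Op 6: best P0=NH0 P1=NH2
Op 7: best P0=NH2 P1=NH2

Answer: P0:NH2 P1:NH2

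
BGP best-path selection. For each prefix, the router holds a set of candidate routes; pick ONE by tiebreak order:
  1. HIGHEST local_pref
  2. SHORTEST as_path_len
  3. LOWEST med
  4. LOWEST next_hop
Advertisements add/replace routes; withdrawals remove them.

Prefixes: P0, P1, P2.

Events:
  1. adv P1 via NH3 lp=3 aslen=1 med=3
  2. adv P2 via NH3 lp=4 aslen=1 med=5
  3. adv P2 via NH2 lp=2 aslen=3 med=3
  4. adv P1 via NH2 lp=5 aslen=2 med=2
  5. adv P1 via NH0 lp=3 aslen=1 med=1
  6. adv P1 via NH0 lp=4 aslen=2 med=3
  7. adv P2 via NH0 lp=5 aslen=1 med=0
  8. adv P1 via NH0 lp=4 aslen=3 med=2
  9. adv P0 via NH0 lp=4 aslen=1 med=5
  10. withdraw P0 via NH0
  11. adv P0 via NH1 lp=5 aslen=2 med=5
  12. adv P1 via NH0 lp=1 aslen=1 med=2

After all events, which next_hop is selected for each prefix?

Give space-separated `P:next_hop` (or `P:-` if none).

Op 1: best P0=- P1=NH3 P2=-
Op 2: best P0=- P1=NH3 P2=NH3
Op 3: best P0=- P1=NH3 P2=NH3
Op 4: best P0=- P1=NH2 P2=NH3
Op 5: best P0=- P1=NH2 P2=NH3
Op 6: best P0=- P1=NH2 P2=NH3
Op 7: best P0=- P1=NH2 P2=NH0
Op 8: best P0=- P1=NH2 P2=NH0
Op 9: best P0=NH0 P1=NH2 P2=NH0
Op 10: best P0=- P1=NH2 P2=NH0
Op 11: best P0=NH1 P1=NH2 P2=NH0
Op 12: best P0=NH1 P1=NH2 P2=NH0

Answer: P0:NH1 P1:NH2 P2:NH0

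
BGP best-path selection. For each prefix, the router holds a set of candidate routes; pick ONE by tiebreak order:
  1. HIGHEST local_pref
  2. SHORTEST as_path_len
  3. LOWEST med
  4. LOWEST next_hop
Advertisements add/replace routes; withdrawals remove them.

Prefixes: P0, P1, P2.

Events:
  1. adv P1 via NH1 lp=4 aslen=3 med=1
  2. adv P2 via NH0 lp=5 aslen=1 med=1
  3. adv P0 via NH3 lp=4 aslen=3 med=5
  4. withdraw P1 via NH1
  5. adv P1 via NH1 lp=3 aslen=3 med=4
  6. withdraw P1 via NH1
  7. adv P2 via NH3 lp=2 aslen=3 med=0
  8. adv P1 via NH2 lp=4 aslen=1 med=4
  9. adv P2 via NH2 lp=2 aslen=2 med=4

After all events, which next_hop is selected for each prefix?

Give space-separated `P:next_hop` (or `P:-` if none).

Op 1: best P0=- P1=NH1 P2=-
Op 2: best P0=- P1=NH1 P2=NH0
Op 3: best P0=NH3 P1=NH1 P2=NH0
Op 4: best P0=NH3 P1=- P2=NH0
Op 5: best P0=NH3 P1=NH1 P2=NH0
Op 6: best P0=NH3 P1=- P2=NH0
Op 7: best P0=NH3 P1=- P2=NH0
Op 8: best P0=NH3 P1=NH2 P2=NH0
Op 9: best P0=NH3 P1=NH2 P2=NH0

Answer: P0:NH3 P1:NH2 P2:NH0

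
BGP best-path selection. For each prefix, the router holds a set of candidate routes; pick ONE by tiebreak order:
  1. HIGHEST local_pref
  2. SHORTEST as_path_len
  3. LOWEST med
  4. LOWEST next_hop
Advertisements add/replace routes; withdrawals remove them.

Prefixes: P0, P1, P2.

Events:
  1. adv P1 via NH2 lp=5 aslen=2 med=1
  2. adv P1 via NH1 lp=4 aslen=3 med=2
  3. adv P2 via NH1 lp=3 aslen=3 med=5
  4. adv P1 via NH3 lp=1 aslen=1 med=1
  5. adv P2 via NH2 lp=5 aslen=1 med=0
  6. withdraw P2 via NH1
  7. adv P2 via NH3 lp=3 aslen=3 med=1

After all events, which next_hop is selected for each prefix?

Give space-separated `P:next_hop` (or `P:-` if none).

Answer: P0:- P1:NH2 P2:NH2

Derivation:
Op 1: best P0=- P1=NH2 P2=-
Op 2: best P0=- P1=NH2 P2=-
Op 3: best P0=- P1=NH2 P2=NH1
Op 4: best P0=- P1=NH2 P2=NH1
Op 5: best P0=- P1=NH2 P2=NH2
Op 6: best P0=- P1=NH2 P2=NH2
Op 7: best P0=- P1=NH2 P2=NH2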